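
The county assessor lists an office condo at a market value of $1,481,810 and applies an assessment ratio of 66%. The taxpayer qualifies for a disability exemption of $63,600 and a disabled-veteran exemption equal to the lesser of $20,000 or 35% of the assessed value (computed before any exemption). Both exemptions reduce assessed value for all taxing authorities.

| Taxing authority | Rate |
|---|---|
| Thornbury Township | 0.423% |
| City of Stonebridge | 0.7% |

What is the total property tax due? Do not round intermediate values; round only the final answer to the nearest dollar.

Assessed value = $1,481,810 × 0.66 = $977,994.6
Disabled-veteran exemption = min($20,000, 35% × $977,994.6) = min($20,000, $342,298.11) = $20,000 (dollar cap binds)
Taxable value = $977,994.6 − $63,600 − $20,000 = $894,394.6
Thornbury Township: $894,394.6 × 0.00423 = $3,783.289158
City of Stonebridge: $894,394.6 × 0.007 = $6,260.7622
Total = $10,044.051358

$10,044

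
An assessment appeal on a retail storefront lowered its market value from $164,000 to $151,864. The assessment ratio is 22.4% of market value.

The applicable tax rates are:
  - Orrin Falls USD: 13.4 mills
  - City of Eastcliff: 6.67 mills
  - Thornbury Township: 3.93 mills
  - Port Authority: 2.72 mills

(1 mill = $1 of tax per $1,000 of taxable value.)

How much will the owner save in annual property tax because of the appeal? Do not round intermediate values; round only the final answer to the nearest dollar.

$73

Old assessed value = $164,000 × 0.224 = $36,736
New assessed value = $151,864 × 0.224 = $34,017.536
Combined rate = 0.0134 + 0.00667 + 0.00393 + 0.00272 = 0.02672
Old tax = $36,736 × 0.02672 = $981.58592
New tax = $34,017.536 × 0.02672 = $908.94856192
Reduction = $981.58592 − $908.94856192 = $72.63735808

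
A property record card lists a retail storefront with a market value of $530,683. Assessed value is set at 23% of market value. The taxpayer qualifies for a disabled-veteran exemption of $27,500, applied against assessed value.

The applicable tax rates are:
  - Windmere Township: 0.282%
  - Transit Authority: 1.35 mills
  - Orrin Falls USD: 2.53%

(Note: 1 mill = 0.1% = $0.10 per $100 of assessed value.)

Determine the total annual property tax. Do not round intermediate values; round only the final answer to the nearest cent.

Assessed value = $530,683 × 0.23 = $122,057.09
Taxable value = $122,057.09 − $27,500 = $94,557.09
Windmere Township: $94,557.09 × 0.00282 = $266.6509938
Transit Authority: $94,557.09 × 0.00135 = $127.6520715
Orrin Falls USD: $94,557.09 × 0.0253 = $2,392.294377
Total = $2,786.5974423

$2,786.60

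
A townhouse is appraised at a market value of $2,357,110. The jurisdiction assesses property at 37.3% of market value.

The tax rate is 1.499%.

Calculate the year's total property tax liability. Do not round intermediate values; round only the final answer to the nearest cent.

Assessed value = $2,357,110 × 0.373 = $879,202.03
Tax = $879,202.03 × 0.01499 = $13,179.2384297

$13,179.24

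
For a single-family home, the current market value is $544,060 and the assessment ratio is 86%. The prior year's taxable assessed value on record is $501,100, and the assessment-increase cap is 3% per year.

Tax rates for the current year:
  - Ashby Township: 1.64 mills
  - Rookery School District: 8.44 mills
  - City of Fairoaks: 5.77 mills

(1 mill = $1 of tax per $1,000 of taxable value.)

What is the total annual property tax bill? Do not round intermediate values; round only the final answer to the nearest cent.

$7,416.08

Uncapped assessed value = $544,060 × 0.86 = $467,891.6
Cap limit = $501,100 × 1.03 = $516,133
Taxable assessed value = min($467,891.6, $516,133) = $467,891.6 (cap does not bind)
Ashby Township: $467,891.6 × 0.00164 = $767.342224
Rookery School District: $467,891.6 × 0.00844 = $3,949.005104
City of Fairoaks: $467,891.6 × 0.00577 = $2,699.734532
Total = $7,416.08186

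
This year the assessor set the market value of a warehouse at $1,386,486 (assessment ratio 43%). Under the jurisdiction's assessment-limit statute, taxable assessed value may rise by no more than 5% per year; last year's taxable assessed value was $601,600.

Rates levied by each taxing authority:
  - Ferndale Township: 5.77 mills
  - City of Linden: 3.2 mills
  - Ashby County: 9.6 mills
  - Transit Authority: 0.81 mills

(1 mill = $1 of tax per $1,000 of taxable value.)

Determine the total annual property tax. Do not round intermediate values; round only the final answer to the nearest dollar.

Uncapped assessed value = $1,386,486 × 0.43 = $596,188.98
Cap limit = $601,600 × 1.05 = $631,680
Taxable assessed value = min($596,188.98, $631,680) = $596,188.98 (cap does not bind)
Ferndale Township: $596,188.98 × 0.00577 = $3,440.0104146
City of Linden: $596,188.98 × 0.0032 = $1,907.804736
Ashby County: $596,188.98 × 0.0096 = $5,723.414208
Transit Authority: $596,188.98 × 0.00081 = $482.9130738
Total = $11,554.1424324

$11,554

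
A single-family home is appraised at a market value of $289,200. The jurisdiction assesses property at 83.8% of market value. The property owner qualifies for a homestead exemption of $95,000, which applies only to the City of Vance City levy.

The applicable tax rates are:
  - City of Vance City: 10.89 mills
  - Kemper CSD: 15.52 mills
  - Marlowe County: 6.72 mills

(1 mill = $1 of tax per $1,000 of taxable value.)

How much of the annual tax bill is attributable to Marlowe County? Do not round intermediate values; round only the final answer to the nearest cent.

Assessed value = $289,200 × 0.838 = $242,349.6
Marlowe County taxable value = $242,349.6 (exemption does not apply)
Marlowe County levy = $242,349.6 × 0.00672 = $1,628.589312

$1,628.59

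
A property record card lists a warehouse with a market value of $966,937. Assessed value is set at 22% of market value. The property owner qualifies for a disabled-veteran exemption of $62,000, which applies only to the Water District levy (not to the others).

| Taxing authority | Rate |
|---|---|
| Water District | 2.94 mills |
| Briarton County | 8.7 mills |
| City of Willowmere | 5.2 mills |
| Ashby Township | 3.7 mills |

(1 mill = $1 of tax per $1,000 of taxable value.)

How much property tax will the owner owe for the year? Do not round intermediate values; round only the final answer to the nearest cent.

Assessed value = $966,937 × 0.22 = $212,726.14
Water District: ($212,726.14 − $62,000) × 0.00294 = $150,726.14 × 0.00294 = $443.1348516
Briarton County: $212,726.14 × 0.0087 = $1,850.717418
City of Willowmere: $212,726.14 × 0.0052 = $1,106.175928
Ashby Township: $212,726.14 × 0.0037 = $787.086718
Total = $4,187.1149156

$4,187.11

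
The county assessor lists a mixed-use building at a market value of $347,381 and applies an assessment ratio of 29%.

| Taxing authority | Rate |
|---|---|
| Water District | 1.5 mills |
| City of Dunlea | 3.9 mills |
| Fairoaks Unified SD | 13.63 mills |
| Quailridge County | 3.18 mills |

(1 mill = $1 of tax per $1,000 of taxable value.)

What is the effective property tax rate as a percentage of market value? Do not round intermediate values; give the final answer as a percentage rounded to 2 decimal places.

Assessed value = $347,381 × 0.29 = $100,740.49
Water District: $100,740.49 × 0.0015 = $151.110735
City of Dunlea: $100,740.49 × 0.0039 = $392.887911
Fairoaks Unified SD: $100,740.49 × 0.01363 = $1,373.0928787
Quailridge County: $100,740.49 × 0.00318 = $320.3547582
Total tax = $2,237.4462829
Effective rate = $2,237.4462829 ÷ $347,381 = 0.64% of market value

0.64%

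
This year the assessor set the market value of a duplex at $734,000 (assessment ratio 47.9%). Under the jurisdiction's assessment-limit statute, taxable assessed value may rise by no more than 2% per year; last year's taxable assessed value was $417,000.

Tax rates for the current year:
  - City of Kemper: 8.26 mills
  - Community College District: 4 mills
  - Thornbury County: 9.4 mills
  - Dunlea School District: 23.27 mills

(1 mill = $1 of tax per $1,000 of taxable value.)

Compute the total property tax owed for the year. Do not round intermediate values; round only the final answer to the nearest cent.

$15,796.76

Uncapped assessed value = $734,000 × 0.479 = $351,586
Cap limit = $417,000 × 1.02 = $425,340
Taxable assessed value = min($351,586, $425,340) = $351,586 (cap does not bind)
City of Kemper: $351,586 × 0.00826 = $2,904.10036
Community College District: $351,586 × 0.004 = $1,406.344
Thornbury County: $351,586 × 0.0094 = $3,304.9084
Dunlea School District: $351,586 × 0.02327 = $8,181.40622
Total = $15,796.75898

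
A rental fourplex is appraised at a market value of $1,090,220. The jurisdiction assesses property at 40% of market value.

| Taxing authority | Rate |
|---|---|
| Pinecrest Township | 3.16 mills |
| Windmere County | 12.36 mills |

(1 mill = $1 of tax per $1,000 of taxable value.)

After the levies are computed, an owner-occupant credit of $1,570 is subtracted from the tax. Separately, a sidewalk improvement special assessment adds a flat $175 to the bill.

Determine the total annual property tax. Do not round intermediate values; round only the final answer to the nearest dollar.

$5,373

Assessed value = $1,090,220 × 0.4 = $436,088
Pinecrest Township: $436,088 × 0.00316 = $1,378.03808
Windmere County: $436,088 × 0.01236 = $5,390.04768
Levies subtotal = $6,768.08576
After credit = $6,768.08576 − $1,570 = $5,198.08576
Total = $5,198.08576 + $175 = $5,373.08576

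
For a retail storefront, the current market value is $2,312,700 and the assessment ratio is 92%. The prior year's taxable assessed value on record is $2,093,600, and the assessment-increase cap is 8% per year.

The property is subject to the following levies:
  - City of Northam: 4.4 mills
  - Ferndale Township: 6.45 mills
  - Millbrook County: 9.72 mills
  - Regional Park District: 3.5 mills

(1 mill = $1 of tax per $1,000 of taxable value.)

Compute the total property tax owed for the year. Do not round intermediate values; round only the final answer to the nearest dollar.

Uncapped assessed value = $2,312,700 × 0.92 = $2,127,684
Cap limit = $2,093,600 × 1.08 = $2,261,088
Taxable assessed value = min($2,127,684, $2,261,088) = $2,127,684 (cap does not bind)
City of Northam: $2,127,684 × 0.0044 = $9,361.8096
Ferndale Township: $2,127,684 × 0.00645 = $13,723.5618
Millbrook County: $2,127,684 × 0.00972 = $20,681.08848
Regional Park District: $2,127,684 × 0.0035 = $7,446.894
Total = $51,213.35388

$51,213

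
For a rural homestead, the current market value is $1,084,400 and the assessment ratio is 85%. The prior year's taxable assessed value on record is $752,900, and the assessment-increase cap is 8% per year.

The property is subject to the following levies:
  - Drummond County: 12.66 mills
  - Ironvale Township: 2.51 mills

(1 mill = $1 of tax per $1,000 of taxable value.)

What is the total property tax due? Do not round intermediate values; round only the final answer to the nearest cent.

Uncapped assessed value = $1,084,400 × 0.85 = $921,740
Cap limit = $752,900 × 1.08 = $813,132
Taxable assessed value = min($921,740, $813,132) = $813,132 (cap binds)
Drummond County: $813,132 × 0.01266 = $10,294.25112
Ironvale Township: $813,132 × 0.00251 = $2,040.96132
Total = $12,335.21244

$12,335.21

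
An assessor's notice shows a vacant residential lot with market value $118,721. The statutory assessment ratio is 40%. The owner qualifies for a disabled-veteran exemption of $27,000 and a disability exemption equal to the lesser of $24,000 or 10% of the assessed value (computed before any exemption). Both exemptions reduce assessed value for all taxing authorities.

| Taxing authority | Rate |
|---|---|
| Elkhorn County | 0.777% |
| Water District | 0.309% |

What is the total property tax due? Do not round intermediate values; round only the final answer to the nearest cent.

Assessed value = $118,721 × 0.4 = $47,488.4
Disability exemption = min($24,000, 10% × $47,488.4) = min($24,000, $4,748.84) = $4,748.84 (percentage binds)
Taxable value = $47,488.4 − $27,000 − $4,748.84 = $15,739.56
Elkhorn County: $15,739.56 × 0.00777 = $122.2963812
Water District: $15,739.56 × 0.00309 = $48.6352404
Total = $170.9316216

$170.93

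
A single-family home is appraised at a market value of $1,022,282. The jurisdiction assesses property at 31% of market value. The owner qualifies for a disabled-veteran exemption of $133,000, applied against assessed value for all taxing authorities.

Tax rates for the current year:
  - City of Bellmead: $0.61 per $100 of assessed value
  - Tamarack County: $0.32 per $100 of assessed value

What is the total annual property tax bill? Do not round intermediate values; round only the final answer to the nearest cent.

Assessed value = $1,022,282 × 0.31 = $316,907.42
Taxable value = $316,907.42 − $133,000 = $183,907.42
City of Bellmead: $183,907.42 × 0.0061 = $1,121.835262
Tamarack County: $183,907.42 × 0.0032 = $588.503744
Total = $1,121.835262 + $588.503744 = $1,710.339006

$1,710.34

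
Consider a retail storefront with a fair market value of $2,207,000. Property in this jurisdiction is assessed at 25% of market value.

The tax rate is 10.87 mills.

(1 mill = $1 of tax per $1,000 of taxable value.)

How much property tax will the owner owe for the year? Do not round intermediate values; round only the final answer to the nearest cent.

$5,997.52

Assessed value = $2,207,000 × 0.25 = $551,750
Tax = $551,750 × 0.01087 = $5,997.5225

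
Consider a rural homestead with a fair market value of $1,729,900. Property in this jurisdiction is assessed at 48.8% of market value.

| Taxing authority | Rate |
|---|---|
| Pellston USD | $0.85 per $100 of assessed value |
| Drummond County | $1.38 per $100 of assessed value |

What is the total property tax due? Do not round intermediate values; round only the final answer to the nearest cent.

$18,825.46

Assessed value = $1,729,900 × 0.488 = $844,191.2
Pellston USD: $844,191.2 × 0.0085 = $7,175.6252
Drummond County: $844,191.2 × 0.0138 = $11,649.83856
Total = $7,175.6252 + $11,649.83856 = $18,825.46376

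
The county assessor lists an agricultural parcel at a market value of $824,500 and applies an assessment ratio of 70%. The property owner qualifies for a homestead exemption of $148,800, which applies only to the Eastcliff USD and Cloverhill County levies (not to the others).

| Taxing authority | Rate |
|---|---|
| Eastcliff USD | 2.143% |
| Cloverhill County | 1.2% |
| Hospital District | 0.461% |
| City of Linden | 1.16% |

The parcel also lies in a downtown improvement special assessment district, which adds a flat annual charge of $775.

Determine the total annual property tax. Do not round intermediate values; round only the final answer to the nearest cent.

Assessed value = $824,500 × 0.7 = $577,150
Eastcliff USD: ($577,150 − $148,800) × 0.02143 = $428,350 × 0.02143 = $9,179.5405
Cloverhill County: ($577,150 − $148,800) × 0.012 = $428,350 × 0.012 = $5,140.2
Hospital District: $577,150 × 0.00461 = $2,660.6615
City of Linden: $577,150 × 0.0116 = $6,694.94
Levies subtotal = $23,675.342
Total = $23,675.342 + $775 = $24,450.342

$24,450.34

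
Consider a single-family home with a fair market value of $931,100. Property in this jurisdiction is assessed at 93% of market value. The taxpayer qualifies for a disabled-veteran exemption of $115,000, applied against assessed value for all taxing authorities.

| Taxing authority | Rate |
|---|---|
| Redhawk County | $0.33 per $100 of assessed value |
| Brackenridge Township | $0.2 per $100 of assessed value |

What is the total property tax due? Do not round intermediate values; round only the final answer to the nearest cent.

Assessed value = $931,100 × 0.93 = $865,923
Taxable value = $865,923 − $115,000 = $750,923
Redhawk County: $750,923 × 0.0033 = $2,478.0459
Brackenridge Township: $750,923 × 0.002 = $1,501.846
Total = $2,478.0459 + $1,501.846 = $3,979.8919

$3,979.89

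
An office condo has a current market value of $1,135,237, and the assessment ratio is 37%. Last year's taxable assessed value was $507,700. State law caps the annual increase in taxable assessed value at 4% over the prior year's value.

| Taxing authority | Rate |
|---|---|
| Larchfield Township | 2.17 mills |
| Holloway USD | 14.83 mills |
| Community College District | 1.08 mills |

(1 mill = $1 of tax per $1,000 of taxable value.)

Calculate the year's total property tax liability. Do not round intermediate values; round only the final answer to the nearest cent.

$7,594.28

Uncapped assessed value = $1,135,237 × 0.37 = $420,037.69
Cap limit = $507,700 × 1.04 = $528,008
Taxable assessed value = min($420,037.69, $528,008) = $420,037.69 (cap does not bind)
Larchfield Township: $420,037.69 × 0.00217 = $911.4817873
Holloway USD: $420,037.69 × 0.01483 = $6,229.1589427
Community College District: $420,037.69 × 0.00108 = $453.6407052
Total = $7,594.2814352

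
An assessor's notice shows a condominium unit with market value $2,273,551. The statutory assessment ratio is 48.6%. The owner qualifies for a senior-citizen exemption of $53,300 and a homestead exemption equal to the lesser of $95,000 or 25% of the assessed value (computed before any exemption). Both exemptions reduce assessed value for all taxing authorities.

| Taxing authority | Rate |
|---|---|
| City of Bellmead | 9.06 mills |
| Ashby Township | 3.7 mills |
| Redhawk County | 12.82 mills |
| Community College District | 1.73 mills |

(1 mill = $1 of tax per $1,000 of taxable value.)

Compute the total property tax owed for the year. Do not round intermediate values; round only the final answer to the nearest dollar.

$26,126

Assessed value = $2,273,551 × 0.486 = $1,104,945.786
Homestead exemption = min($95,000, 25% × $1,104,945.786) = min($95,000, $276,236.4465) = $95,000 (dollar cap binds)
Taxable value = $1,104,945.786 − $53,300 − $95,000 = $956,645.786
City of Bellmead: $956,645.786 × 0.00906 = $8,667.21082116
Ashby Township: $956,645.786 × 0.0037 = $3,539.5894082
Redhawk County: $956,645.786 × 0.01282 = $12,264.19897652
Community College District: $956,645.786 × 0.00173 = $1,654.99720978
Total = $26,125.99641566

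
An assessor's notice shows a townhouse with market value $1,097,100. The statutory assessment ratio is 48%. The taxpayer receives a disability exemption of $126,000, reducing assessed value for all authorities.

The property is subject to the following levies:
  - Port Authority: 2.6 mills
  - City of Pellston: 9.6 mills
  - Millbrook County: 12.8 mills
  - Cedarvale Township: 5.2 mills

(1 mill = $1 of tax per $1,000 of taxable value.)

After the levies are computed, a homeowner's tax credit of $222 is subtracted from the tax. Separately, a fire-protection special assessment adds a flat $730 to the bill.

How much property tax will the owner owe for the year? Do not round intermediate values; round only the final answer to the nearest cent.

$12,606.36

Assessed value = $1,097,100 × 0.48 = $526,608
Taxable value = $526,608 − $126,000 = $400,608
Port Authority: $400,608 × 0.0026 = $1,041.5808
City of Pellston: $400,608 × 0.0096 = $3,845.8368
Millbrook County: $400,608 × 0.0128 = $5,127.7824
Cedarvale Township: $400,608 × 0.0052 = $2,083.1616
Levies subtotal = $12,098.3616
After credit = $12,098.3616 − $222 = $11,876.3616
Total = $11,876.3616 + $730 = $12,606.3616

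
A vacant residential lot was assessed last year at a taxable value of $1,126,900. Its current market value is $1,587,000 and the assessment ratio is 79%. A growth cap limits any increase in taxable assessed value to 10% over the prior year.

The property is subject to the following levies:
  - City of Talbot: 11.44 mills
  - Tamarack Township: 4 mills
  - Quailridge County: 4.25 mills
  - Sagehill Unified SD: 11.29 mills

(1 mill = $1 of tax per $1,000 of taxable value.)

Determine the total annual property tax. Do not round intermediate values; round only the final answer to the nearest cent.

$38,402.50

Uncapped assessed value = $1,587,000 × 0.79 = $1,253,730
Cap limit = $1,126,900 × 1.1 = $1,239,590
Taxable assessed value = min($1,253,730, $1,239,590) = $1,239,590 (cap binds)
City of Talbot: $1,239,590 × 0.01144 = $14,180.9096
Tamarack Township: $1,239,590 × 0.004 = $4,958.36
Quailridge County: $1,239,590 × 0.00425 = $5,268.2575
Sagehill Unified SD: $1,239,590 × 0.01129 = $13,994.9711
Total = $38,402.4982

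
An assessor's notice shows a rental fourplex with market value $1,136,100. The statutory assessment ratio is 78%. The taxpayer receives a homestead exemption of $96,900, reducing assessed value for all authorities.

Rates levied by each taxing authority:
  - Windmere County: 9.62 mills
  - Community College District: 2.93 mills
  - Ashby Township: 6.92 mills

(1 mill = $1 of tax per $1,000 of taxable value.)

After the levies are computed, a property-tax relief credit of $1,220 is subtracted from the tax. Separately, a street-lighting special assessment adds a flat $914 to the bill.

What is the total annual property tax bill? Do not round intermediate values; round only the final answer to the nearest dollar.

Assessed value = $1,136,100 × 0.78 = $886,158
Taxable value = $886,158 − $96,900 = $789,258
Windmere County: $789,258 × 0.00962 = $7,592.66196
Community College District: $789,258 × 0.00293 = $2,312.52594
Ashby Township: $789,258 × 0.00692 = $5,461.66536
Levies subtotal = $15,366.85326
After credit = $15,366.85326 − $1,220 = $14,146.85326
Total = $14,146.85326 + $914 = $15,060.85326

$15,061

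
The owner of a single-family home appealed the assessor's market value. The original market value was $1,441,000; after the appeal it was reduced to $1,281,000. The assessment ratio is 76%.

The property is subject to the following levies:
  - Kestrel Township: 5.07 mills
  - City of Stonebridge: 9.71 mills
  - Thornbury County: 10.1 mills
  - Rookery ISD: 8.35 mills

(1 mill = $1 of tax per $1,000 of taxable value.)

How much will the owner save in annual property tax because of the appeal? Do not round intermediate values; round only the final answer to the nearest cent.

$4,040.77

Old assessed value = $1,441,000 × 0.76 = $1,095,160
New assessed value = $1,281,000 × 0.76 = $973,560
Combined rate = 0.00507 + 0.00971 + 0.0101 + 0.00835 = 0.03323
Old tax = $1,095,160 × 0.03323 = $36,392.1668
New tax = $973,560 × 0.03323 = $32,351.3988
Reduction = $36,392.1668 − $32,351.3988 = $4,040.768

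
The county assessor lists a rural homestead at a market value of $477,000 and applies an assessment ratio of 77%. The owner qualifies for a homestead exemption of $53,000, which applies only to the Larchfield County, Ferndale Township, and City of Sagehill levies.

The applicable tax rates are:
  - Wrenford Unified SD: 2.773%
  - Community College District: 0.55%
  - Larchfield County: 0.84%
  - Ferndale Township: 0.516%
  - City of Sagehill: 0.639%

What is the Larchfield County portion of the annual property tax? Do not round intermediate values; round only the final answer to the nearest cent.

$2,640.04

Assessed value = $477,000 × 0.77 = $367,290
Larchfield County taxable value = $367,290 − $53,000 = $314,290
Larchfield County levy = $314,290 × 0.0084 = $2,640.036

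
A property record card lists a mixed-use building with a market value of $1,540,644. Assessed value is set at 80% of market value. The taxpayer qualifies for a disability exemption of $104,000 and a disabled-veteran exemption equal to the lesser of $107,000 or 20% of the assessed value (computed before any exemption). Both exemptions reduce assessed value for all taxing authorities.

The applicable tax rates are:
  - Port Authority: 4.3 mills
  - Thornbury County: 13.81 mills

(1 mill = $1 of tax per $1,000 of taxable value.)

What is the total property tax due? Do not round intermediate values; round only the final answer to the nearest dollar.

Assessed value = $1,540,644 × 0.8 = $1,232,515.2
Disabled-veteran exemption = min($107,000, 20% × $1,232,515.2) = min($107,000, $246,503.04) = $107,000 (dollar cap binds)
Taxable value = $1,232,515.2 − $104,000 − $107,000 = $1,021,515.2
Port Authority: $1,021,515.2 × 0.0043 = $4,392.51536
Thornbury County: $1,021,515.2 × 0.01381 = $14,107.124912
Total = $18,499.640272

$18,500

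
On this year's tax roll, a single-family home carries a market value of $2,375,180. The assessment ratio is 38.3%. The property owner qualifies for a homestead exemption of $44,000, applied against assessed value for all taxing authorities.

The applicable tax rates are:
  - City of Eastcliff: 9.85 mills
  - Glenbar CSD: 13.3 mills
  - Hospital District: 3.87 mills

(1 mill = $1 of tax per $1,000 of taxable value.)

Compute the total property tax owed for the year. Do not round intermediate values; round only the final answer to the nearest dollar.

$23,391

Assessed value = $2,375,180 × 0.383 = $909,693.94
Taxable value = $909,693.94 − $44,000 = $865,693.94
City of Eastcliff: $865,693.94 × 0.00985 = $8,527.085309
Glenbar CSD: $865,693.94 × 0.0133 = $11,513.729402
Hospital District: $865,693.94 × 0.00387 = $3,350.2355478
Total = $8,527.085309 + $11,513.729402 + $3,350.2355478 = $23,391.0502588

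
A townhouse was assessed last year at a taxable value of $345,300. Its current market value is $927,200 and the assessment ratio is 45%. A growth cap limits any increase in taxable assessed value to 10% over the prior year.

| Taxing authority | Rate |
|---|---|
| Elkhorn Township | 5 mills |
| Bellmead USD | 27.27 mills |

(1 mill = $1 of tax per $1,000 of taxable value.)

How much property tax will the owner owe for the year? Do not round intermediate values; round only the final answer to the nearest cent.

Uncapped assessed value = $927,200 × 0.45 = $417,240
Cap limit = $345,300 × 1.1 = $379,830
Taxable assessed value = min($417,240, $379,830) = $379,830 (cap binds)
Elkhorn Township: $379,830 × 0.005 = $1,899.15
Bellmead USD: $379,830 × 0.02727 = $10,357.9641
Total = $12,257.1141

$12,257.11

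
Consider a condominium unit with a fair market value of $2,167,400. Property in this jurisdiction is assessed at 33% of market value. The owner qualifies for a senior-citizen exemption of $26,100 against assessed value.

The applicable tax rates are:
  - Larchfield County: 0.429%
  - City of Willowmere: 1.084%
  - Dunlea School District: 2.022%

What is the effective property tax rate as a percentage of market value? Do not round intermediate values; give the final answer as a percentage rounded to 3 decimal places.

1.124%

Assessed value = $2,167,400 × 0.33 = $715,242
Taxable value = $715,242 − $26,100 = $689,142
Larchfield County: $689,142 × 0.00429 = $2,956.41918
City of Willowmere: $689,142 × 0.01084 = $7,470.29928
Dunlea School District: $689,142 × 0.02022 = $13,934.45124
Total tax = $24,361.1697
Effective rate = $24,361.1697 ÷ $2,167,400 = 1.124% of market value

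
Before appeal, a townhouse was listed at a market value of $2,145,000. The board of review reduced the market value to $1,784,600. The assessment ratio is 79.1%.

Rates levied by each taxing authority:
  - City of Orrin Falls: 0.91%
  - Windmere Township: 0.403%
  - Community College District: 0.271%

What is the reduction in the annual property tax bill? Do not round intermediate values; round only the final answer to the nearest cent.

Old assessed value = $2,145,000 × 0.791 = $1,696,695
New assessed value = $1,784,600 × 0.791 = $1,411,618.6
Combined rate = 0.0091 + 0.00403 + 0.00271 = 0.01584
Old tax = $1,696,695 × 0.01584 = $26,875.6488
New tax = $1,411,618.6 × 0.01584 = $22,360.038624
Reduction = $26,875.6488 − $22,360.038624 = $4,515.610176

$4,515.61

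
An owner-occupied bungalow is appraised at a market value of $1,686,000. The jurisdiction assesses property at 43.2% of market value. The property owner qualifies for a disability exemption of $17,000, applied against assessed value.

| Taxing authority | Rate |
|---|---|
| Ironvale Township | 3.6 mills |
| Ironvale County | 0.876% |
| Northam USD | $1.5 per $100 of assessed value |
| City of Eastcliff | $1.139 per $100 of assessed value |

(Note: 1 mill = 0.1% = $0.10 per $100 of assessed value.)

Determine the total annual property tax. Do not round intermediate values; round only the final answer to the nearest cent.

$27,564.89

Assessed value = $1,686,000 × 0.432 = $728,352
Taxable value = $728,352 − $17,000 = $711,352
Ironvale Township: $711,352 × 0.0036 = $2,560.8672
Ironvale County: $711,352 × 0.00876 = $6,231.44352
Northam USD: $711,352 × 0.015 = $10,670.28
City of Eastcliff: $711,352 × 0.01139 = $8,102.29928
Total = $27,564.89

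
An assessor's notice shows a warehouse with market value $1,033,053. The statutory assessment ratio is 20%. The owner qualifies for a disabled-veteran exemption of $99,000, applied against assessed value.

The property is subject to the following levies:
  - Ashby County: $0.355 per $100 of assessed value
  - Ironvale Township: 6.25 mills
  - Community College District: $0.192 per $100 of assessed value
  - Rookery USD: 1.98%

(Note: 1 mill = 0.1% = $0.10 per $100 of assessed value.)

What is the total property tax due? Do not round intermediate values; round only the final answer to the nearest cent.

Assessed value = $1,033,053 × 0.2 = $206,610.6
Taxable value = $206,610.6 − $99,000 = $107,610.6
Ashby County: $107,610.6 × 0.00355 = $382.01763
Ironvale Township: $107,610.6 × 0.00625 = $672.56625
Community College District: $107,610.6 × 0.00192 = $206.612352
Rookery USD: $107,610.6 × 0.0198 = $2,130.68988
Total = $3,391.886112

$3,391.89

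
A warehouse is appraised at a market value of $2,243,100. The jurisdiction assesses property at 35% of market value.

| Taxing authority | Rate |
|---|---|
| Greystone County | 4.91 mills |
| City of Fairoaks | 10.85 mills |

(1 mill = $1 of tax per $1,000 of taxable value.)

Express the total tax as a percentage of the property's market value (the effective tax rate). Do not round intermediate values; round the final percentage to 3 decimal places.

0.552%

Assessed value = $2,243,100 × 0.35 = $785,085
Greystone County: $785,085 × 0.00491 = $3,854.76735
City of Fairoaks: $785,085 × 0.01085 = $8,518.17225
Total tax = $12,372.9396
Effective rate = $12,372.9396 ÷ $2,243,100 = 0.552% of market value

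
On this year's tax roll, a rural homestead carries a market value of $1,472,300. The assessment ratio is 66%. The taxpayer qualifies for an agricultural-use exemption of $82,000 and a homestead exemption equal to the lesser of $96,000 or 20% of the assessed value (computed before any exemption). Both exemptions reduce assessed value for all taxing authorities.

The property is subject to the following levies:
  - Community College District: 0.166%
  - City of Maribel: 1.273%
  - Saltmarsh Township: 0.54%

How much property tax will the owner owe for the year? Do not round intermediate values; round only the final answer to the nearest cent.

Assessed value = $1,472,300 × 0.66 = $971,718
Homestead exemption = min($96,000, 20% × $971,718) = min($96,000, $194,343.6) = $96,000 (dollar cap binds)
Taxable value = $971,718 − $82,000 − $96,000 = $793,718
Community College District: $793,718 × 0.00166 = $1,317.57188
City of Maribel: $793,718 × 0.01273 = $10,104.03014
Saltmarsh Township: $793,718 × 0.0054 = $4,286.0772
Total = $15,707.67922

$15,707.68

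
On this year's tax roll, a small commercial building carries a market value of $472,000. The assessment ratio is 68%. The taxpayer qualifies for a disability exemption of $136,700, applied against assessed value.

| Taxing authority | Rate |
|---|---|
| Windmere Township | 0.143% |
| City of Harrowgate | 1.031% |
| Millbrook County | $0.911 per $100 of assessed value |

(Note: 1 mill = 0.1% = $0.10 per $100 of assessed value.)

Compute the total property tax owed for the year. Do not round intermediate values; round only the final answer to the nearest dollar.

Assessed value = $472,000 × 0.68 = $320,960
Taxable value = $320,960 − $136,700 = $184,260
Windmere Township: $184,260 × 0.00143 = $263.4918
City of Harrowgate: $184,260 × 0.01031 = $1,899.7206
Millbrook County: $184,260 × 0.00911 = $1,678.6086
Total = $3,841.821

$3,842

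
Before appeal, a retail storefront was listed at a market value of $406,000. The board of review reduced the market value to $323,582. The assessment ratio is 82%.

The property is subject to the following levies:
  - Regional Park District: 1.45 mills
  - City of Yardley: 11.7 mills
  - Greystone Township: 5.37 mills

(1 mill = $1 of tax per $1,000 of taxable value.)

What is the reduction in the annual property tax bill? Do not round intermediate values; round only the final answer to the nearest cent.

$1,251.63

Old assessed value = $406,000 × 0.82 = $332,920
New assessed value = $323,582 × 0.82 = $265,337.24
Combined rate = 0.00145 + 0.0117 + 0.00537 = 0.01852
Old tax = $332,920 × 0.01852 = $6,165.6784
New tax = $265,337.24 × 0.01852 = $4,914.0456848
Reduction = $6,165.6784 − $4,914.0456848 = $1,251.6327152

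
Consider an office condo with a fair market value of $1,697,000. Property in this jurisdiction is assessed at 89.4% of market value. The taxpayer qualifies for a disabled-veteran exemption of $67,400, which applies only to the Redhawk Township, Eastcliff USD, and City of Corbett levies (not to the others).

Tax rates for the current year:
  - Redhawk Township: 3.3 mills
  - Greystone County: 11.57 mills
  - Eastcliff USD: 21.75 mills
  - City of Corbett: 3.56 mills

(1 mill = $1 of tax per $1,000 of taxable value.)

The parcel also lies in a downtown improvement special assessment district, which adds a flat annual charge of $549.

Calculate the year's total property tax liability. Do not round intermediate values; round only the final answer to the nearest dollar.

Assessed value = $1,697,000 × 0.894 = $1,517,118
Redhawk Township: ($1,517,118 − $67,400) × 0.0033 = $1,449,718 × 0.0033 = $4,784.0694
Greystone County: $1,517,118 × 0.01157 = $17,553.05526
Eastcliff USD: ($1,517,118 − $67,400) × 0.02175 = $1,449,718 × 0.02175 = $31,531.3665
City of Corbett: ($1,517,118 − $67,400) × 0.00356 = $1,449,718 × 0.00356 = $5,160.99608
Levies subtotal = $59,029.48724
Total = $59,029.48724 + $549 = $59,578.48724

$59,578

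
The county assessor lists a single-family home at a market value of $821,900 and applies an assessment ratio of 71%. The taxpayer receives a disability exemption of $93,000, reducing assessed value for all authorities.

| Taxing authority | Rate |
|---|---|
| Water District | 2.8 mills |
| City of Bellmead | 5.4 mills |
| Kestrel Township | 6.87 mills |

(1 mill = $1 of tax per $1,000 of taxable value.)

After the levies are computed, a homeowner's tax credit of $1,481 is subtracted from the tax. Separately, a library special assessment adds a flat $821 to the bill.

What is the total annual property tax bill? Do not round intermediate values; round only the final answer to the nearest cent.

Assessed value = $821,900 × 0.71 = $583,549
Taxable value = $583,549 − $93,000 = $490,549
Water District: $490,549 × 0.0028 = $1,373.5372
City of Bellmead: $490,549 × 0.0054 = $2,648.9646
Kestrel Township: $490,549 × 0.00687 = $3,370.07163
Levies subtotal = $7,392.57343
After credit = $7,392.57343 − $1,481 = $5,911.57343
Total = $5,911.57343 + $821 = $6,732.57343

$6,732.57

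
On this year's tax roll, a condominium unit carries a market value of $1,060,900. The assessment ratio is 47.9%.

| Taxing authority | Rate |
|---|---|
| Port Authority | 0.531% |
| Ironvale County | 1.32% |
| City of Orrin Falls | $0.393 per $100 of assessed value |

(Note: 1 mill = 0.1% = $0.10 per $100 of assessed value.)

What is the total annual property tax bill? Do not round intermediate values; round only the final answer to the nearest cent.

Assessed value = $1,060,900 × 0.479 = $508,171.1
Port Authority: $508,171.1 × 0.00531 = $2,698.388541
Ironvale County: $508,171.1 × 0.0132 = $6,707.85852
City of Orrin Falls: $508,171.1 × 0.00393 = $1,997.112423
Total = $11,403.359484

$11,403.36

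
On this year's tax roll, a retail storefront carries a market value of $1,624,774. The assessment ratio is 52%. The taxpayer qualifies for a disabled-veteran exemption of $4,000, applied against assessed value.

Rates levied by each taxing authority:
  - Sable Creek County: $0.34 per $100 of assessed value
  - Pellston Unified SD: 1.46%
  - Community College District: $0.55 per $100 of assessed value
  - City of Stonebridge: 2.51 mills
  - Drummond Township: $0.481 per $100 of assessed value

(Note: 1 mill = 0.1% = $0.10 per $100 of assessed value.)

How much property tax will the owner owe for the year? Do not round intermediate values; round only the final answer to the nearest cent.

Assessed value = $1,624,774 × 0.52 = $844,882.48
Taxable value = $844,882.48 − $4,000 = $840,882.48
Sable Creek County: $840,882.48 × 0.0034 = $2,859.000432
Pellston Unified SD: $840,882.48 × 0.0146 = $12,276.884208
Community College District: $840,882.48 × 0.0055 = $4,624.85364
City of Stonebridge: $840,882.48 × 0.00251 = $2,110.6150248
Drummond Township: $840,882.48 × 0.00481 = $4,044.6447288
Total = $25,915.9980336

$25,916.00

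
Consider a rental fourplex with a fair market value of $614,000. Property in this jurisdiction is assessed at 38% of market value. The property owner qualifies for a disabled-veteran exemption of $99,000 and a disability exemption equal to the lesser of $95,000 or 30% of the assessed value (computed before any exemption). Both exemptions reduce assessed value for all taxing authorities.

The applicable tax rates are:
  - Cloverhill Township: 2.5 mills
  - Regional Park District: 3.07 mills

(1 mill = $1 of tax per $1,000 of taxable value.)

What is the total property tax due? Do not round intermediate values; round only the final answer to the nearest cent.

$358.28

Assessed value = $614,000 × 0.38 = $233,320
Disability exemption = min($95,000, 30% × $233,320) = min($95,000, $69,996) = $69,996 (percentage binds)
Taxable value = $233,320 − $99,000 − $69,996 = $64,324
Cloverhill Township: $64,324 × 0.0025 = $160.81
Regional Park District: $64,324 × 0.00307 = $197.47468
Total = $358.28468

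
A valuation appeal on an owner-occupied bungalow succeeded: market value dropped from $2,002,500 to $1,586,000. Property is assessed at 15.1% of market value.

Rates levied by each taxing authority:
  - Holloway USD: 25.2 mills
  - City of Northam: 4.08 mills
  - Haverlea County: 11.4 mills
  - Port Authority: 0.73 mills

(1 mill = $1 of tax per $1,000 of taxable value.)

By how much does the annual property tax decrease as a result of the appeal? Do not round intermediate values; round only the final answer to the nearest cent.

Old assessed value = $2,002,500 × 0.151 = $302,377.5
New assessed value = $1,586,000 × 0.151 = $239,486
Combined rate = 0.0252 + 0.00408 + 0.0114 + 0.00073 = 0.04141
Old tax = $302,377.5 × 0.04141 = $12,521.452275
New tax = $239,486 × 0.04141 = $9,917.11526
Reduction = $12,521.452275 − $9,917.11526 = $2,604.337015

$2,604.34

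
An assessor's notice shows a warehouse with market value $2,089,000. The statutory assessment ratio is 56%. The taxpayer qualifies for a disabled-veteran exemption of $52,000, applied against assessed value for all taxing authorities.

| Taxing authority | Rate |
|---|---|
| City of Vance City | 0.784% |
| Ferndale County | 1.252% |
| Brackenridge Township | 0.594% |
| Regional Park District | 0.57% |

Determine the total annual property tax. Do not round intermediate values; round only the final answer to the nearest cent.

Assessed value = $2,089,000 × 0.56 = $1,169,840
Taxable value = $1,169,840 − $52,000 = $1,117,840
City of Vance City: $1,117,840 × 0.00784 = $8,763.8656
Ferndale County: $1,117,840 × 0.01252 = $13,995.3568
Brackenridge Township: $1,117,840 × 0.00594 = $6,639.9696
Regional Park District: $1,117,840 × 0.0057 = $6,371.688
Total = $8,763.8656 + $13,995.3568 + $6,639.9696 + $6,371.688 = $35,770.88

$35,770.88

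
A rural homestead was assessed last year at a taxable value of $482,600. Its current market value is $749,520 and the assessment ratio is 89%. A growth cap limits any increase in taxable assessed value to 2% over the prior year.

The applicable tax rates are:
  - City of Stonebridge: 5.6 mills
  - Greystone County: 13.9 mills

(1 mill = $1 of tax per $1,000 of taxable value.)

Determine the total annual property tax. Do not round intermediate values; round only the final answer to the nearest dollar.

Uncapped assessed value = $749,520 × 0.89 = $667,072.8
Cap limit = $482,600 × 1.02 = $492,252
Taxable assessed value = min($667,072.8, $492,252) = $492,252 (cap binds)
City of Stonebridge: $492,252 × 0.0056 = $2,756.6112
Greystone County: $492,252 × 0.0139 = $6,842.3028
Total = $9,598.914

$9,599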